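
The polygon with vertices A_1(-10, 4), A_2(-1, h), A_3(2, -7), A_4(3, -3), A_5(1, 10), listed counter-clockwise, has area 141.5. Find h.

The doubled signed area Σ (x_i y_{i+1} − x_{i+1} y_i) is linear in h.
With h=0 it equals 163; the coefficient of h is -12 (from the two edges through A_2).
So -12·h + 163 = 2·141.5 = 283 ⇒ h = -10.

-10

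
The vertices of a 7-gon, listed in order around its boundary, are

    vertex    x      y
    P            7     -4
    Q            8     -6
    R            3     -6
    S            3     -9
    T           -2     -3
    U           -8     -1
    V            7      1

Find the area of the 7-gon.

67

Σ = (-10) + (-30) + (-9) + (-27) + (-22) + (-1) + (-35) = -134
Area = |Σ|/2 = 67.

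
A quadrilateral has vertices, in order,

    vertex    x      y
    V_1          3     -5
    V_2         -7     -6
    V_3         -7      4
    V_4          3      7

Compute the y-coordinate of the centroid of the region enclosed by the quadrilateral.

Apply Gauss's area formula. First the cross-terms c_i = x_i·y_{i+1} − x_{i+1}·y_i:
  -53, -70, -61, -36  ⇒  2A = -220, A = -110.
Then Σ (y_i + y_{i+1})·c_i = -20, so ȳ = -20 / (6·(-110)) = 1/33.

1/33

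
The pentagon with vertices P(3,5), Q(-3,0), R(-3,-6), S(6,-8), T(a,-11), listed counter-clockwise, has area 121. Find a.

Write out the shoelace sum; only the two edges meeting at T involve a:
2·Area = [(6·(-11) − a·(-8)) + (a·5 − 3·(-11))] + 93
       = 13·a + 60 = 242
⇒ a = 14.

14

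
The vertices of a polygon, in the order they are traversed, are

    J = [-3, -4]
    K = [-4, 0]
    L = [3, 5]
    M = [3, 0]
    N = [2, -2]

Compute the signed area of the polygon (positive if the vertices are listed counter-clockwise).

Σ = (-16) + (-20) + (-15) + (-6) + (-14) = -71
Signed area = Σ/2 = -35.5 (negative ⇒ clockwise traversal).

-35.5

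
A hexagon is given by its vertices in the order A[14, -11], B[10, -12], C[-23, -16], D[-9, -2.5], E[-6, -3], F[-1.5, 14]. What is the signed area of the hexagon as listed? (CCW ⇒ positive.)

-418.25

Cross-terms: -58, -436, -86.5, 12, -88.5, -179.5  ⇒  Σ = -836.5
Signed area = Σ/2 = -418.25 (negative ⇒ clockwise traversal).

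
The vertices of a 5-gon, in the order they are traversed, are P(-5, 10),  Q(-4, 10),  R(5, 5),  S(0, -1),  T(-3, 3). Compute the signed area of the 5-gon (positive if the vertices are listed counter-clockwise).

-51.5

Apply Gauss's area formula: 2A = Σ (x_i·y_{i+1} − x_{i+1}·y_i), indices taken mod 5.
Cross-terms: -10, -70, -5, -3, -15  ⇒  Σ = -103
Signed area = Σ/2 = -51.5 (negative ⇒ clockwise traversal).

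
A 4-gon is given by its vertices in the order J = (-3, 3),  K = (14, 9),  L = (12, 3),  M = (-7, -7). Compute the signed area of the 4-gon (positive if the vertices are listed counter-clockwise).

-120

Apply Gauss's area formula: 2A = Σ (x_i·y_{i+1} − x_{i+1}·y_i), indices taken mod 4.
J→K: (-3)(9) − (14)(3) = -69
K→L: (14)(3) − (12)(9) = -66
L→M: (12)(-7) − (-7)(3) = -63
M→J: (-7)(3) − (-3)(-7) = -42
Σ = -240
Signed area = Σ/2 = -120 (negative ⇒ clockwise traversal).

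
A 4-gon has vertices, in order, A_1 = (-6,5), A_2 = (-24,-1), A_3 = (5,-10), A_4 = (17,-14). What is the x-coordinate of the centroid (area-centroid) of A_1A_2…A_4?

-778/177

Apply the shoelace formula. First the cross-terms c_i = x_i·y_{i+1} − x_{i+1}·y_i:
  126, 245, 100, 1  ⇒  2A = 472, A = 236.
Then Σ (x_i + x_{i+1})·c_i = -6224, so x̄ = -6224 / (6·236) = -778/177.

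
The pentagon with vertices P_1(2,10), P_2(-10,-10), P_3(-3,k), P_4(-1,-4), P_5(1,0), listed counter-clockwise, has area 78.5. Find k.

-9

Write out the shoelace sum; only the two edges meeting at P_3 involve k:
2·Area = [((-10)·k − (-3)·(-10)) + ((-3)·(-4) − (-1)·k)] + 94
       = -9·k + 76 = 157
⇒ k = -9.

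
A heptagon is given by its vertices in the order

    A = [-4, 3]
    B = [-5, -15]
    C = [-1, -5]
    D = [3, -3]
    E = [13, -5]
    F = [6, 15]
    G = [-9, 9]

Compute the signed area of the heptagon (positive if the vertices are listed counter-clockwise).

Cross-terms: 75, 10, 18, 24, 225, 189, 9  ⇒  Σ = 550
Signed area = Σ/2 = 275 (positive ⇒ counter-clockwise traversal).

275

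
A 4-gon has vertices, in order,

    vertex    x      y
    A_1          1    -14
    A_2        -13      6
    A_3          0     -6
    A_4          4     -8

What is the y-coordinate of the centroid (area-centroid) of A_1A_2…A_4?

Apply the surveyor's formula. First the cross-terms c_i = x_i·y_{i+1} − x_{i+1}·y_i:
  -176, 78, 24, -48  ⇒  2A = -122, A = -61.
Then Σ (y_i + y_{i+1})·c_i = 2128, so ȳ = 2128 / (6·(-61)) = -1064/183.

-1064/183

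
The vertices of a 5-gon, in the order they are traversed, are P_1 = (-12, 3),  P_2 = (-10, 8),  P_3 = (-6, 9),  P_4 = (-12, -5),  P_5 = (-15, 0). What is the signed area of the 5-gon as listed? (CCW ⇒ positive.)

Apply Gauss's area formula: 2A = Σ (x_i·y_{i+1} − x_{i+1}·y_i), indices taken mod 5.
P_1→P_2: (-12)(8) − (-10)(3) = -66
P_2→P_3: (-10)(9) − (-6)(8) = -42
P_3→P_4: (-6)(-5) − (-12)(9) = 138
P_4→P_5: (-12)(0) − (-15)(-5) = -75
P_5→P_1: (-15)(3) − (-12)(0) = -45
Σ = -90
Signed area = Σ/2 = -45 (negative ⇒ clockwise traversal).

-45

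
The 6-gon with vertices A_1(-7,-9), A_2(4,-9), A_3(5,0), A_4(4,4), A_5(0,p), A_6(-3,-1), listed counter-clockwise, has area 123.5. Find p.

9

The doubled signed area Σ (x_i y_{i+1} − x_{i+1} y_i) is linear in p.
With p=0 it equals 184; the coefficient of p is 7 (from the two edges through A_5).
So 7·p + 184 = 2·123.5 = 247 ⇒ p = 9.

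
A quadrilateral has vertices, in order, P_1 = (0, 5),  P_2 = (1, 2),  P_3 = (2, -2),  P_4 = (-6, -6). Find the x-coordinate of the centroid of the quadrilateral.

Apply Gauss's area formula. First the cross-terms c_i = x_i·y_{i+1} − x_{i+1}·y_i:
  -5, -6, -24, -30  ⇒  2A = -65, A = -32.5.
Then Σ (x_i + x_{i+1})·c_i = 253, so x̄ = 253 / (6·(-32.5)) = -253/195.

-253/195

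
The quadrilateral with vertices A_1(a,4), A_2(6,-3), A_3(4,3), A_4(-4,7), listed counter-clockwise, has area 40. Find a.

-5

Write out the shoelace sum; only the two edges meeting at A_1 involve a:
2·Area = [((-4)·4 − a·7) + (a·(-3) − 6·4)] + 70
       = -10·a + 30 = 80
⇒ a = -5.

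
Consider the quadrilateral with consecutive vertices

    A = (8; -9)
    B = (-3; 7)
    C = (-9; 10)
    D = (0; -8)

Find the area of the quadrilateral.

99

Apply the shoelace formula: 2A = Σ (x_i·y_{i+1} − x_{i+1}·y_i), indices taken mod 4.
Σ = (29) + (33) + (72) + (64) = 198
Area = |Σ|/2 = 99.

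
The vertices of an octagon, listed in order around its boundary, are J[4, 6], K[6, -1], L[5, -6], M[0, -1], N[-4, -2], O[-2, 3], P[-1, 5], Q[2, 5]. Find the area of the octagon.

Apply the shoelace formula: 2A = Σ (x_i·y_{i+1} − x_{i+1}·y_i), indices taken mod 8.
Σ = (-40) + (-31) + (-5) + (-4) + (-16) + (-7) + (-15) + (-8) = -126
Area = |Σ|/2 = 63.

63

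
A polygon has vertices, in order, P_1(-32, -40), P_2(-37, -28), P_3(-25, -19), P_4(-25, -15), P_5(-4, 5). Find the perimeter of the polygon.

|P_1P_2| = √((-5)² + (12)²) = √169 = 13
|P_2P_3| = √((12)² + (9)²) = √225 = 15
|P_3P_4| = √((0)² + (4)²) = √16 = 4
|P_4P_5| = √((21)² + (20)²) = √841 = 29
|P_5P_1| = √((-28)² + (-45)²) = √2809 = 53
Perimeter = 13 + 15 + 4 + 29 + 53 = 114.

114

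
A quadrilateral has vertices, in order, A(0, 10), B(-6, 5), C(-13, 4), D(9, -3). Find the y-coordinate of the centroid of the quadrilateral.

317/97

Apply the shoelace formula. First the cross-terms c_i = x_i·y_{i+1} − x_{i+1}·y_i:
  60, 41, 3, 90  ⇒  2A = 194, A = 97.
Then Σ (y_i + y_{i+1})·c_i = 1902, so ȳ = 1902 / (6·97) = 317/97.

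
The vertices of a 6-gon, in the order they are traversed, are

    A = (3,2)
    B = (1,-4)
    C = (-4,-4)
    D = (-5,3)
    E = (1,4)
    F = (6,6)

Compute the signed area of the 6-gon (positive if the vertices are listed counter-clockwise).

Σ = (-14) + (-20) + (-32) + (-23) + (-18) + (-6) = -113
Signed area = Σ/2 = -56.5 (negative ⇒ clockwise traversal).

-56.5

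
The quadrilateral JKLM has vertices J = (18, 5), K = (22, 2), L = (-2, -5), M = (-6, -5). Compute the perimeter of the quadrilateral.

|JK| = √((4)² + (-3)²) = √25 = 5
|KL| = √((-24)² + (-7)²) = √625 = 25
|LM| = √((-4)² + (0)²) = √16 = 4
|MJ| = √((24)² + (10)²) = √676 = 26
Perimeter = 5 + 25 + 4 + 26 = 60.

60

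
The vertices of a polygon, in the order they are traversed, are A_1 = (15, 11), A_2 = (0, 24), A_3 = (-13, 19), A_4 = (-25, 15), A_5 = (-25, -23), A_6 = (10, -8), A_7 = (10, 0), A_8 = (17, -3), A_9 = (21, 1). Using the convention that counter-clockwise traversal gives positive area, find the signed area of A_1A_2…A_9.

Apply the shoelace (surveyor's) formula: 2A = Σ (x_i·y_{i+1} − x_{i+1}·y_i), indices taken mod 9.
A_1→A_2: (15)(24) − (0)(11) = 360
A_2→A_3: (0)(19) − (-13)(24) = 312
A_3→A_4: (-13)(15) − (-25)(19) = 280
A_4→A_5: (-25)(-23) − (-25)(15) = 950
A_5→A_6: (-25)(-8) − (10)(-23) = 430
A_6→A_7: (10)(0) − (10)(-8) = 80
A_7→A_8: (10)(-3) − (17)(0) = -30
A_8→A_9: (17)(1) − (21)(-3) = 80
A_9→A_1: (21)(11) − (15)(1) = 216
Σ = 2678
Signed area = Σ/2 = 1339 (positive ⇒ counter-clockwise traversal).

1339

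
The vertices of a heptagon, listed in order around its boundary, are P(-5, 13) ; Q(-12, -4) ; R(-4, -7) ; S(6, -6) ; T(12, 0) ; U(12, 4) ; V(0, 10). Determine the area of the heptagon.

Cross-terms: 176, 68, 66, 72, 48, 120, 50  ⇒  Σ = 600
Area = |Σ|/2 = 300.

300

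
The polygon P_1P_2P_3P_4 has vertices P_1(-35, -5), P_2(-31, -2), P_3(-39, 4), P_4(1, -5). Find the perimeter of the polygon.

|P_1P_2| = √((4)² + (3)²) = √25 = 5
|P_2P_3| = √((-8)² + (6)²) = √100 = 10
|P_3P_4| = √((40)² + (-9)²) = √1681 = 41
|P_4P_1| = √((-36)² + (0)²) = √1296 = 36
Perimeter = 5 + 10 + 41 + 36 = 92.

92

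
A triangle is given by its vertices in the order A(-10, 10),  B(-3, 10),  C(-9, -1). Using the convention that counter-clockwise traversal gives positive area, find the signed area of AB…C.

Apply the surveyor's formula: 2A = Σ (x_i·y_{i+1} − x_{i+1}·y_i), indices taken mod 3.
Σ = (-70) + (93) + (-100) = -77
Signed area = Σ/2 = -38.5 (negative ⇒ clockwise traversal).

-38.5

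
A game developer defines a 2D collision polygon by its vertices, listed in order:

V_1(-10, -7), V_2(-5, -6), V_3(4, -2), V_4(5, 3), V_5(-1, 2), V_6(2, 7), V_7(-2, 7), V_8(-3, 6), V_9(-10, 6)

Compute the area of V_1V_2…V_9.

Apply Gauss's area formula: 2A = Σ (x_i·y_{i+1} − x_{i+1}·y_i), indices taken mod 9.
V_1→V_2: (-10)(-6) − (-5)(-7) = 25
V_2→V_3: (-5)(-2) − (4)(-6) = 34
V_3→V_4: (4)(3) − (5)(-2) = 22
V_4→V_5: (5)(2) − (-1)(3) = 13
V_5→V_6: (-1)(7) − (2)(2) = -11
V_6→V_7: (2)(7) − (-2)(7) = 28
V_7→V_8: (-2)(6) − (-3)(7) = 9
V_8→V_9: (-3)(6) − (-10)(6) = 42
V_9→V_1: (-10)(-7) − (-10)(6) = 130
Σ = 292
Area = |Σ|/2 = 146.

146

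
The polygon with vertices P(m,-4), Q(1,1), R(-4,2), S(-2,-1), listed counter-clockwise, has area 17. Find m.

Write out the shoelace sum; only the two edges meeting at P involve m:
2·Area = [((-2)·(-4) − m·(-1)) + (m·1 − 1·(-4))] + 14
       = 2·m + 26 = 34
⇒ m = 4.

4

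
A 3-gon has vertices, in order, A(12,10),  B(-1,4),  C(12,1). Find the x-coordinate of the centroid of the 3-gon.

23/3

Apply the surveyor's formula. First the cross-terms c_i = x_i·y_{i+1} − x_{i+1}·y_i:
  58, -49, 108  ⇒  2A = 117, A = 58.5.
Then Σ (x_i + x_{i+1})·c_i = 2691, so x̄ = 2691 / (6·58.5) = 23/3.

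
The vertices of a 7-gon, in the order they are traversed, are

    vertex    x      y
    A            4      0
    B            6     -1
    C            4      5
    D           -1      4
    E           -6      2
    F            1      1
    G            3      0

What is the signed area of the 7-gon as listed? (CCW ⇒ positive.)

31

A→B: (4)(-1) − (6)(0) = -4
B→C: (6)(5) − (4)(-1) = 34
C→D: (4)(4) − (-1)(5) = 21
D→E: (-1)(2) − (-6)(4) = 22
E→F: (-6)(1) − (1)(2) = -8
F→G: (1)(0) − (3)(1) = -3
G→A: (3)(0) − (4)(0) = 0
Σ = 62
Signed area = Σ/2 = 31 (positive ⇒ counter-clockwise traversal).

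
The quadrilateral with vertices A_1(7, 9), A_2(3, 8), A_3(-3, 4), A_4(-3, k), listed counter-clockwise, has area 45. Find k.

Write out the shoelace sum; only the two edges meeting at A_4 involve k:
2·Area = [((-3)·k − (-3)·4) + ((-3)·9 − 7·k)] + 65
       = -10·k + 50 = 90
⇒ k = -4.

-4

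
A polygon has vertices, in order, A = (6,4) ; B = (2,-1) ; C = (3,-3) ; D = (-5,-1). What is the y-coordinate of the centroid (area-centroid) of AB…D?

Apply the surveyor's formula. First the cross-terms c_i = x_i·y_{i+1} − x_{i+1}·y_i:
  -14, -3, -18, -14  ⇒  2A = -49, A = -24.5.
Then Σ (y_i + y_{i+1})·c_i = 0, so ȳ = 0 / (6·(-24.5)) = 0.

0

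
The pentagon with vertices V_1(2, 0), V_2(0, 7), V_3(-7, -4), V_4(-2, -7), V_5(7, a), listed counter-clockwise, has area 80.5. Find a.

-2

The doubled signed area Σ (x_i y_{i+1} − x_{i+1} y_i) is linear in a.
With a=0 it equals 153; the coefficient of a is -4 (from the two edges through V_5).
So -4·a + 153 = 2·80.5 = 161 ⇒ a = -2.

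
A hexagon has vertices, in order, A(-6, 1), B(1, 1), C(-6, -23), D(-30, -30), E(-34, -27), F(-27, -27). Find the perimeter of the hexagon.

104

|AB| = √((7)² + (0)²) = √49 = 7
|BC| = √((-7)² + (-24)²) = √625 = 25
|CD| = √((-24)² + (-7)²) = √625 = 25
|DE| = √((-4)² + (3)²) = √25 = 5
|EF| = √((7)² + (0)²) = √49 = 7
|FA| = √((21)² + (28)²) = √1225 = 35
Perimeter = 7 + 25 + 25 + 5 + 7 + 35 = 104.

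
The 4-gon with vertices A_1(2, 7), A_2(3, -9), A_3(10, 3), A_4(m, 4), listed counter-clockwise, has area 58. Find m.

6

The doubled signed area Σ (x_i y_{i+1} − x_{i+1} y_i) is linear in m.
With m=0 it equals 92; the coefficient of m is 4 (from the two edges through A_4).
So 4·m + 92 = 2·58 = 116 ⇒ m = 6.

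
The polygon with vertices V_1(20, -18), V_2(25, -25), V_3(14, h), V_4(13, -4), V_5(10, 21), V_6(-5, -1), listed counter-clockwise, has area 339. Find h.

The doubled signed area Σ (x_i y_{i+1} − x_{i+1} y_i) is linear in h.
With h=0 it equals 762; the coefficient of h is 12 (from the two edges through V_3).
So 12·h + 762 = 2·339 = 678 ⇒ h = -7.

-7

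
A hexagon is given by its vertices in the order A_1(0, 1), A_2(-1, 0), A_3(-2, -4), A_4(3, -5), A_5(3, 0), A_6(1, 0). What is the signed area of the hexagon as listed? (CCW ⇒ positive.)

Σ = (1) + (4) + (22) + (15) + (0) + (1) = 43
Signed area = Σ/2 = 21.5 (positive ⇒ counter-clockwise traversal).

21.5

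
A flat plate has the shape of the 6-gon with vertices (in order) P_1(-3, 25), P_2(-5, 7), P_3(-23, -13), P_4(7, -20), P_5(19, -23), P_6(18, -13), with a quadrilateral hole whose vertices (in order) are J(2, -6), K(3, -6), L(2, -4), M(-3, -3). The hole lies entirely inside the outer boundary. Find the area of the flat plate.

Outer boundary:
Apply Gauss's area formula: 2A = Σ (x_i·y_{i+1} − x_{i+1}·y_i), indices taken mod 6.
Σ = (104) + (226) + (551) + (219) + (167) + (411) = 1678
Area = |Σ|/2 = 839.
Hole:
Apply Gauss's area formula: 2A = Σ (x_i·y_{i+1} − x_{i+1}·y_i), indices taken mod 4.
Cross-terms: 6, 0, -18, 24  ⇒  Σ = 12
Area = |Σ|/2 = 6.
Net area = 839 − 6 = 833.

833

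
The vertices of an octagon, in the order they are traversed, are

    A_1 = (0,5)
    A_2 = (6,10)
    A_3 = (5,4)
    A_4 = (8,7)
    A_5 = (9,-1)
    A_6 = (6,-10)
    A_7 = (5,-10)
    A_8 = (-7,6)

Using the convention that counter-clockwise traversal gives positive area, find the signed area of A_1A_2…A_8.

-146.5

Apply the shoelace (surveyor's) formula: 2A = Σ (x_i·y_{i+1} − x_{i+1}·y_i), indices taken mod 8.
Σ = (-30) + (-26) + (3) + (-71) + (-84) + (-10) + (-40) + (-35) = -293
Signed area = Σ/2 = -146.5 (negative ⇒ clockwise traversal).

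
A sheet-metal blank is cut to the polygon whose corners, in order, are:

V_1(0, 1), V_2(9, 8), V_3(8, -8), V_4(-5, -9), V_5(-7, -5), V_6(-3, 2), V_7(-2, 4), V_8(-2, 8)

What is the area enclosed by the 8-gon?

Apply the shoelace (surveyor's) formula: 2A = Σ (x_i·y_{i+1} − x_{i+1}·y_i), indices taken mod 8.
V_1→V_2: (0)(8) − (9)(1) = -9
V_2→V_3: (9)(-8) − (8)(8) = -136
V_3→V_4: (8)(-9) − (-5)(-8) = -112
V_4→V_5: (-5)(-5) − (-7)(-9) = -38
V_5→V_6: (-7)(2) − (-3)(-5) = -29
V_6→V_7: (-3)(4) − (-2)(2) = -8
V_7→V_8: (-2)(8) − (-2)(4) = -8
V_8→V_1: (-2)(1) − (0)(8) = -2
Σ = -342
Area = |Σ|/2 = 171.

171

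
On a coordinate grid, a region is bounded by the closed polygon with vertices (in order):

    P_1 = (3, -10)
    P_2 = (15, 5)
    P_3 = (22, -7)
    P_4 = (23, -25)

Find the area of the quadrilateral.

P_1→P_2: (3)(5) − (15)(-10) = 165
P_2→P_3: (15)(-7) − (22)(5) = -215
P_3→P_4: (22)(-25) − (23)(-7) = -389
P_4→P_1: (23)(-10) − (3)(-25) = -155
Σ = -594
Area = |Σ|/2 = 297.

297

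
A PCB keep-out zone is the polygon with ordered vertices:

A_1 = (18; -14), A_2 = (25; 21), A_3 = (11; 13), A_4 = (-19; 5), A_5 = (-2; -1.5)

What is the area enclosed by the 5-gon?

Σ = (728) + (94) + (302) + (38.5) + (55) = 1217.5
Area = |Σ|/2 = 608.75.

608.75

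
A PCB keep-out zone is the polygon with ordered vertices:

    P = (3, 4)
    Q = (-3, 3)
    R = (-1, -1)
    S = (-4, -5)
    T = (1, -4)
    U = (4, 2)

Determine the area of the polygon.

38.5

P→Q: (3)(3) − (-3)(4) = 21
Q→R: (-3)(-1) − (-1)(3) = 6
R→S: (-1)(-5) − (-4)(-1) = 1
S→T: (-4)(-4) − (1)(-5) = 21
T→U: (1)(2) − (4)(-4) = 18
U→P: (4)(4) − (3)(2) = 10
Σ = 77
Area = |Σ|/2 = 38.5.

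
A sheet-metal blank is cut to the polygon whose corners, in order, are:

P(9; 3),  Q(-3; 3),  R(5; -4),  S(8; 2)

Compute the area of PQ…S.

Σ = (36) + (-3) + (42) + (6) = 81
Area = |Σ|/2 = 40.5.

40.5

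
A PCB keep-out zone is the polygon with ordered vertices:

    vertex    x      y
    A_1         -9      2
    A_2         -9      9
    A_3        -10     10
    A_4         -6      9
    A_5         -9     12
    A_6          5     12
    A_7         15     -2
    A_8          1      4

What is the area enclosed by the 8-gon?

171

Apply Gauss's area formula: 2A = Σ (x_i·y_{i+1} − x_{i+1}·y_i), indices taken mod 8.
Σ = (-63) + (0) + (-30) + (9) + (-168) + (-190) + (62) + (38) = -342
Area = |Σ|/2 = 171.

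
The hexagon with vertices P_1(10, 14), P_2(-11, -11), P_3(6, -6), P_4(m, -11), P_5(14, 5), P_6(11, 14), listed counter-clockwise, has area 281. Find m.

13

The doubled signed area Σ (x_i y_{i+1} − x_{i+1} y_i) is linear in m.
With m=0 it equals 419; the coefficient of m is 11 (from the two edges through P_4).
So 11·m + 419 = 2·281 = 562 ⇒ m = 13.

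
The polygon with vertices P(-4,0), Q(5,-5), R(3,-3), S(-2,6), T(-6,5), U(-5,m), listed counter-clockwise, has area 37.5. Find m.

The doubled signed area Σ (x_i y_{i+1} − x_{i+1} y_i) is linear in m.
With m=0 it equals 83; the coefficient of m is -2 (from the two edges through U).
So -2·m + 83 = 2·37.5 = 75 ⇒ m = 4.

4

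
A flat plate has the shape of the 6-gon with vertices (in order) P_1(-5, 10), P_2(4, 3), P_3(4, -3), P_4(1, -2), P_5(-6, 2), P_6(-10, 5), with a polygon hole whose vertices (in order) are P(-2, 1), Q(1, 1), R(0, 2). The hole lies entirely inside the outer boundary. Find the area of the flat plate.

88

Outer boundary:
Cross-terms: -55, -24, -5, -10, -10, -75  ⇒  Σ = -179
Area = |Σ|/2 = 89.5.
Hole:
Apply Gauss's area formula: 2A = Σ (x_i·y_{i+1} − x_{i+1}·y_i), indices taken mod 3.
P→Q: (-2)(1) − (1)(1) = -3
Q→R: (1)(2) − (0)(1) = 2
R→P: (0)(1) − (-2)(2) = 4
Σ = 3
Area = |Σ|/2 = 1.5.
Net area = 89.5 − 1.5 = 88.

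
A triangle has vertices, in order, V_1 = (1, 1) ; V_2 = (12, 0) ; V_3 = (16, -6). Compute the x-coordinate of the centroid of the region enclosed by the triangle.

29/3

Apply the surveyor's formula. First the cross-terms c_i = x_i·y_{i+1} − x_{i+1}·y_i:
  -12, -72, 22  ⇒  2A = -62, A = -31.
Then Σ (x_i + x_{i+1})·c_i = -1798, so x̄ = -1798 / (6·(-31)) = 29/3.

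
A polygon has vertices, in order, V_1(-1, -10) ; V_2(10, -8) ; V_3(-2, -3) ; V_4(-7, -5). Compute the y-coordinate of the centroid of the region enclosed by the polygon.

Apply the shoelace (surveyor's) formula. First the cross-terms c_i = x_i·y_{i+1} − x_{i+1}·y_i:
  108, -46, -11, 65  ⇒  2A = 116, A = 58.
Then Σ (y_i + y_{i+1})·c_i = -2325, so ȳ = -2325 / (6·58) = -775/116.

-775/116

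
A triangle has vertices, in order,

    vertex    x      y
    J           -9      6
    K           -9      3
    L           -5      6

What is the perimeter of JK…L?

|JK| = √((0)² + (-3)²) = √9 = 3
|KL| = √((4)² + (3)²) = √25 = 5
|LJ| = √((-4)² + (0)²) = √16 = 4
Perimeter = 3 + 5 + 4 = 12.

12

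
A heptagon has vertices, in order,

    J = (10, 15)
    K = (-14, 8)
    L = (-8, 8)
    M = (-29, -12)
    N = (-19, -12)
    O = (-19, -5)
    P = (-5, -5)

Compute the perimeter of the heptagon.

116

|JK| = √((-24)² + (-7)²) = √625 = 25
|KL| = √((6)² + (0)²) = √36 = 6
|LM| = √((-21)² + (-20)²) = √841 = 29
|MN| = √((10)² + (0)²) = √100 = 10
|NO| = √((0)² + (7)²) = √49 = 7
|OP| = √((14)² + (0)²) = √196 = 14
|PJ| = √((15)² + (20)²) = √625 = 25
Perimeter = 25 + 6 + 29 + 10 + 7 + 14 + 25 = 116.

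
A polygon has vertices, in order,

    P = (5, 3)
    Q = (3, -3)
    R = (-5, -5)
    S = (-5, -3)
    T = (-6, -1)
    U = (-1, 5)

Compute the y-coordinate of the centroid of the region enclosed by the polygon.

-1/17

Apply the surveyor's formula. First the cross-terms c_i = x_i·y_{i+1} − x_{i+1}·y_i:
  -24, -30, -10, -13, -31, -28  ⇒  2A = -136, A = -68.
Then Σ (y_i + y_{i+1})·c_i = 24, so ȳ = 24 / (6·(-68)) = -1/17.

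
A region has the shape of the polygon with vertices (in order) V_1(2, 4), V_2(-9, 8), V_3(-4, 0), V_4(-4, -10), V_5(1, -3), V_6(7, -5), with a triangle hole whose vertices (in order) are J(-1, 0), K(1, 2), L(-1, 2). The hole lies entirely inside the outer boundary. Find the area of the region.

Outer boundary:
Apply Gauss's area formula: 2A = Σ (x_i·y_{i+1} − x_{i+1}·y_i), indices taken mod 6.
V_1→V_2: (2)(8) − (-9)(4) = 52
V_2→V_3: (-9)(0) − (-4)(8) = 32
V_3→V_4: (-4)(-10) − (-4)(0) = 40
V_4→V_5: (-4)(-3) − (1)(-10) = 22
V_5→V_6: (1)(-5) − (7)(-3) = 16
V_6→V_1: (7)(4) − (2)(-5) = 38
Σ = 200
Area = |Σ|/2 = 100.
Hole:
Apply the surveyor's formula: 2A = Σ (x_i·y_{i+1} − x_{i+1}·y_i), indices taken mod 3.
Σ = (-2) + (4) + (2) = 4
Area = |Σ|/2 = 2.
Net area = 100 − 2 = 98.

98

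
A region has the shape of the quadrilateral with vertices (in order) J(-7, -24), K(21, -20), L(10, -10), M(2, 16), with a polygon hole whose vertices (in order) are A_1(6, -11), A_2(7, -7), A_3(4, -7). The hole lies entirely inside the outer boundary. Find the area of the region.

Outer boundary:
Apply Gauss's area formula: 2A = Σ (x_i·y_{i+1} − x_{i+1}·y_i), indices taken mod 4.
Cross-terms: 644, -10, 180, 64  ⇒  Σ = 878
Area = |Σ|/2 = 439.
Hole:
Apply Gauss's area formula: 2A = Σ (x_i·y_{i+1} − x_{i+1}·y_i), indices taken mod 3.
Cross-terms: 35, -21, -2  ⇒  Σ = 12
Area = |Σ|/2 = 6.
Net area = 439 − 6 = 433.

433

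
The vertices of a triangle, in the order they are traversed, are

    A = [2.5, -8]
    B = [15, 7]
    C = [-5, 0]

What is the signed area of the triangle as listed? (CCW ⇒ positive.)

Apply the surveyor's formula: 2A = Σ (x_i·y_{i+1} − x_{i+1}·y_i), indices taken mod 3.
Σ = (137.5) + (35) + (40) = 212.5
Signed area = Σ/2 = 106.25 (positive ⇒ counter-clockwise traversal).

106.25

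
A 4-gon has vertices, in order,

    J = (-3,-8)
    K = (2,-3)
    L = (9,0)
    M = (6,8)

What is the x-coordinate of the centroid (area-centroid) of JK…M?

64/15

Apply the shoelace formula. First the cross-terms c_i = x_i·y_{i+1} − x_{i+1}·y_i:
  25, 27, 72, -24  ⇒  2A = 100, A = 50.
Then Σ (x_i + x_{i+1})·c_i = 1280, so x̄ = 1280 / (6·50) = 64/15.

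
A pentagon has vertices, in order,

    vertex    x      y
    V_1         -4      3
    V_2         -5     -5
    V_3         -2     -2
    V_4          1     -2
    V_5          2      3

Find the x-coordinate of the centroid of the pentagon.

-56/33

Apply the surveyor's formula. First the cross-terms c_i = x_i·y_{i+1} − x_{i+1}·y_i:
  35, 0, 6, 7, 18  ⇒  2A = 66, A = 33.
Then Σ (x_i + x_{i+1})·c_i = -336, so x̄ = -336 / (6·33) = -56/33.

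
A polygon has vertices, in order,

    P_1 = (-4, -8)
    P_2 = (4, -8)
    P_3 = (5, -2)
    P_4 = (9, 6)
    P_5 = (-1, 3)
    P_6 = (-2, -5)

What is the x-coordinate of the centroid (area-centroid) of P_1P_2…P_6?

405/184

Apply the surveyor's formula. First the cross-terms c_i = x_i·y_{i+1} − x_{i+1}·y_i:
  64, 32, 48, 33, 11, -4  ⇒  2A = 184, A = 92.
Then Σ (x_i + x_{i+1})·c_i = 1215, so x̄ = 1215 / (6·92) = 405/184.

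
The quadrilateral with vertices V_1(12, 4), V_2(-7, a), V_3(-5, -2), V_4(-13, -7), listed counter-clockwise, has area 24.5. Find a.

-2

The doubled signed area Σ (x_i y_{i+1} − x_{i+1} y_i) is linear in a.
With a=0 it equals 83; the coefficient of a is 17 (from the two edges through V_2).
So 17·a + 83 = 2·24.5 = 49 ⇒ a = -2.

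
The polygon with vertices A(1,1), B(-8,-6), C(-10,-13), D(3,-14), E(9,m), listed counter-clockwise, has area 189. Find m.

9

The doubled signed area Σ (x_i y_{i+1} − x_{i+1} y_i) is linear in m.
With m=0 it equals 360; the coefficient of m is 2 (from the two edges through E).
So 2·m + 360 = 2·189 = 378 ⇒ m = 9.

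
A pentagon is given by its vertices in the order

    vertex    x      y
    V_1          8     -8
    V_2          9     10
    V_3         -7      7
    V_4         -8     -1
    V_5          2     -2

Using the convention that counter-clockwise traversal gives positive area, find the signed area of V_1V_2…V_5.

183

Cross-terms: 152, 133, 63, 18, 0  ⇒  Σ = 366
Signed area = Σ/2 = 183 (positive ⇒ counter-clockwise traversal).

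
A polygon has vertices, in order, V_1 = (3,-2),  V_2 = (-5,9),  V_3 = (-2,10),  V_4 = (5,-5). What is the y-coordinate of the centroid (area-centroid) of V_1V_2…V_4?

Apply the surveyor's formula. First the cross-terms c_i = x_i·y_{i+1} − x_{i+1}·y_i:
  17, -32, -40, 5  ⇒  2A = -50, A = -25.
Then Σ (y_i + y_{i+1})·c_i = -724, so ȳ = -724 / (6·(-25)) = 362/75.

362/75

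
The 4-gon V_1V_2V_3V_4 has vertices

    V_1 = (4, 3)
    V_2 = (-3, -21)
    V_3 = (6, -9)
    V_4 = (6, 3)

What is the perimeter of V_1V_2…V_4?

54

|V_1V_2| = √((-7)² + (-24)²) = √625 = 25
|V_2V_3| = √((9)² + (12)²) = √225 = 15
|V_3V_4| = √((0)² + (12)²) = √144 = 12
|V_4V_1| = √((-2)² + (0)²) = √4 = 2
Perimeter = 25 + 15 + 12 + 2 = 54.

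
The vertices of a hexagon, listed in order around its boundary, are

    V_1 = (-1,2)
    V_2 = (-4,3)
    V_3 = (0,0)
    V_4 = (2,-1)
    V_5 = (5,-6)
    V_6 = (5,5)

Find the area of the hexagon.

34

Apply Gauss's area formula: 2A = Σ (x_i·y_{i+1} − x_{i+1}·y_i), indices taken mod 6.
Cross-terms: 5, 0, 0, -7, 55, 15  ⇒  Σ = 68
Area = |Σ|/2 = 34.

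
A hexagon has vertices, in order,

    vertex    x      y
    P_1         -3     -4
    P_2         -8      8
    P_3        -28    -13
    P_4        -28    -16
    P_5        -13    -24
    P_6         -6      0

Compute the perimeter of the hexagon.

92

|P_1P_2| = √((-5)² + (12)²) = √169 = 13
|P_2P_3| = √((-20)² + (-21)²) = √841 = 29
|P_3P_4| = √((0)² + (-3)²) = √9 = 3
|P_4P_5| = √((15)² + (-8)²) = √289 = 17
|P_5P_6| = √((7)² + (24)²) = √625 = 25
|P_6P_1| = √((3)² + (-4)²) = √25 = 5
Perimeter = 13 + 29 + 3 + 17 + 25 + 5 = 92.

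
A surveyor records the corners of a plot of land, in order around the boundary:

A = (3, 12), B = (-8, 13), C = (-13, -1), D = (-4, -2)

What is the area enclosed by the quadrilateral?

Apply the surveyor's formula: 2A = Σ (x_i·y_{i+1} − x_{i+1}·y_i), indices taken mod 4.
Cross-terms: 135, 177, 22, -42  ⇒  Σ = 292
Area = |Σ|/2 = 146.

146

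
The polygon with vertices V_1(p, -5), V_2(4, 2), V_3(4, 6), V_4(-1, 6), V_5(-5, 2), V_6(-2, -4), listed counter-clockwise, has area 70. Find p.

2

Write out the shoelace sum; only the two edges meeting at V_1 involve p:
2·Area = [((-2)·(-5) − p·(-4)) + (p·2 − 4·(-5))] + 98
       = 6·p + 128 = 140
⇒ p = 2.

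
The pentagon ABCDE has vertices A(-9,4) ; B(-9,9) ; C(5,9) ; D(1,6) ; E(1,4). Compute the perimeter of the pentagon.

|AB| = √((0)² + (5)²) = √25 = 5
|BC| = √((14)² + (0)²) = √196 = 14
|CD| = √((-4)² + (-3)²) = √25 = 5
|DE| = √((0)² + (-2)²) = √4 = 2
|EA| = √((-10)² + (0)²) = √100 = 10
Perimeter = 5 + 14 + 5 + 2 + 10 = 36.

36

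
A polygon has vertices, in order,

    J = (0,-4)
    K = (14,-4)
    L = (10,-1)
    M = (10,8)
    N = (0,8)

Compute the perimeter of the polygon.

50

|JK| = √((14)² + (0)²) = √196 = 14
|KL| = √((-4)² + (3)²) = √25 = 5
|LM| = √((0)² + (9)²) = √81 = 9
|MN| = √((-10)² + (0)²) = √100 = 10
|NJ| = √((0)² + (-12)²) = √144 = 12
Perimeter = 14 + 5 + 9 + 10 + 12 = 50.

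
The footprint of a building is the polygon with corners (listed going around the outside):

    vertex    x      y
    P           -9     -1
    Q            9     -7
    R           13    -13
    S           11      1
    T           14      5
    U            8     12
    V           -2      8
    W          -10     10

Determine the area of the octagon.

309.5

Apply Gauss's area formula: 2A = Σ (x_i·y_{i+1} − x_{i+1}·y_i), indices taken mod 8.
Σ = (72) + (-26) + (156) + (41) + (128) + (88) + (60) + (100) = 619
Area = |Σ|/2 = 309.5.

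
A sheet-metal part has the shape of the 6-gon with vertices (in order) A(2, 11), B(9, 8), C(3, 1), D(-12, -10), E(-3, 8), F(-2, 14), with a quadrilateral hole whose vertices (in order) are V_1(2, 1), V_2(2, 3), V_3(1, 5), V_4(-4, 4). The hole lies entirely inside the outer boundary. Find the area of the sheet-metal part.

Outer boundary:
A→B: (2)(8) − (9)(11) = -83
B→C: (9)(1) − (3)(8) = -15
C→D: (3)(-10) − (-12)(1) = -18
D→E: (-12)(8) − (-3)(-10) = -126
E→F: (-3)(14) − (-2)(8) = -26
F→A: (-2)(11) − (2)(14) = -50
Σ = -318
Area = |Σ|/2 = 159.
Hole:
Apply Gauss's area formula: 2A = Σ (x_i·y_{i+1} − x_{i+1}·y_i), indices taken mod 4.
Cross-terms: 4, 7, 24, -12  ⇒  Σ = 23
Area = |Σ|/2 = 11.5.
Net area = 159 − 11.5 = 147.5.

147.5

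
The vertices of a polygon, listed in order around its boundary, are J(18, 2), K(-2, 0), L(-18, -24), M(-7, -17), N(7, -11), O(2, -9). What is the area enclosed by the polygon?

255.5

Cross-terms: 4, 48, 138, 196, -41, 166  ⇒  Σ = 511
Area = |Σ|/2 = 255.5.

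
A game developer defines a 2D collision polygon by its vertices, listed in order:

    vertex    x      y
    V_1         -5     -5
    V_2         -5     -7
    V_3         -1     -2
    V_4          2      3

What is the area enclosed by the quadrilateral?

9.5

V_1→V_2: (-5)(-7) − (-5)(-5) = 10
V_2→V_3: (-5)(-2) − (-1)(-7) = 3
V_3→V_4: (-1)(3) − (2)(-2) = 1
V_4→V_1: (2)(-5) − (-5)(3) = 5
Σ = 19
Area = |Σ|/2 = 9.5.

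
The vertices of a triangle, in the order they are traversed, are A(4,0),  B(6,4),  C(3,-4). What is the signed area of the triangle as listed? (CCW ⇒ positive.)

Σ = (16) + (-36) + (16) = -4
Signed area = Σ/2 = -2 (negative ⇒ clockwise traversal).

-2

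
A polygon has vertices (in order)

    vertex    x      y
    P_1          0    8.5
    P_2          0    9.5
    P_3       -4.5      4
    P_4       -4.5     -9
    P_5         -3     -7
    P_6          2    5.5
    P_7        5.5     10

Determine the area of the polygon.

69.875

Apply Gauss's area formula: 2A = Σ (x_i·y_{i+1} − x_{i+1}·y_i), indices taken mod 7.
Σ = (0) + (42.75) + (58.5) + (4.5) + (-2.5) + (-10.25) + (46.75) = 139.75
Area = |Σ|/2 = 69.875.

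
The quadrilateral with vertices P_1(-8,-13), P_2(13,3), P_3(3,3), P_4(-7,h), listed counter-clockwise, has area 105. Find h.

-7

Write out the shoelace sum; only the two edges meeting at P_4 involve h:
2·Area = [(3·h − (-7)·3) + ((-7)·(-13) − (-8)·h)] + 175
       = 11·h + 287 = 210
⇒ h = -7.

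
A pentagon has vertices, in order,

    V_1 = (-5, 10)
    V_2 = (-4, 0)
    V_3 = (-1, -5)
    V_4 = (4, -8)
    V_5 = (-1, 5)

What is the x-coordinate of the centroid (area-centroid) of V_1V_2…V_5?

-86/69

Apply the surveyor's formula. First the cross-terms c_i = x_i·y_{i+1} − x_{i+1}·y_i:
  40, 20, 28, 12, 15  ⇒  2A = 115, A = 57.5.
Then Σ (x_i + x_{i+1})·c_i = -430, so x̄ = -430 / (6·57.5) = -86/69.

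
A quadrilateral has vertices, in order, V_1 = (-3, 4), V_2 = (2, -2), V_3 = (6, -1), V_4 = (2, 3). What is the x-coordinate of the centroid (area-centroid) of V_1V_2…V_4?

Apply Gauss's area formula. First the cross-terms c_i = x_i·y_{i+1} − x_{i+1}·y_i:
  -2, 10, 20, 17  ⇒  2A = 45, A = 22.5.
Then Σ (x_i + x_{i+1})·c_i = 225, so x̄ = 225 / (6·22.5) = 5/3.

5/3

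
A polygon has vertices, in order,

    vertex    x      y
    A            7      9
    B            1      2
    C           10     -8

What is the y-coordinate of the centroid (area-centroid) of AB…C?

Apply the shoelace (surveyor's) formula. First the cross-terms c_i = x_i·y_{i+1} − x_{i+1}·y_i:
  5, -28, 146  ⇒  2A = 123, A = 61.5.
Then Σ (y_i + y_{i+1})·c_i = 369, so ȳ = 369 / (6·61.5) = 1.

1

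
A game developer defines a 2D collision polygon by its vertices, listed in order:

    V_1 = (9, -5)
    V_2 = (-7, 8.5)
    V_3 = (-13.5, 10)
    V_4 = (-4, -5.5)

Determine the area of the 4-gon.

135

V_1→V_2: (9)(8.5) − (-7)(-5) = 41.5
V_2→V_3: (-7)(10) − (-13.5)(8.5) = 44.75
V_3→V_4: (-13.5)(-5.5) − (-4)(10) = 114.25
V_4→V_1: (-4)(-5) − (9)(-5.5) = 69.5
Σ = 270
Area = |Σ|/2 = 135.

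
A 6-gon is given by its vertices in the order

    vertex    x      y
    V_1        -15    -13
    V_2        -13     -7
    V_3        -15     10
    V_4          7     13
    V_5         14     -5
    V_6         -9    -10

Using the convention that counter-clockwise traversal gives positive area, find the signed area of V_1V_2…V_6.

-499.5

Apply the shoelace formula: 2A = Σ (x_i·y_{i+1} − x_{i+1}·y_i), indices taken mod 6.
Σ = (-64) + (-235) + (-265) + (-217) + (-185) + (-33) = -999
Signed area = Σ/2 = -499.5 (negative ⇒ clockwise traversal).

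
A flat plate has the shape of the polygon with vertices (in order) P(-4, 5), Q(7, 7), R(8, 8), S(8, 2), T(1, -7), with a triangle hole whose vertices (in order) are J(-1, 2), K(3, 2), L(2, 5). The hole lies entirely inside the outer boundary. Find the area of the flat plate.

90

Outer boundary:
Σ = (-63) + (0) + (-48) + (-58) + (-23) = -192
Area = |Σ|/2 = 96.
Hole:
Σ = (-8) + (11) + (9) = 12
Area = |Σ|/2 = 6.
Net area = 96 − 6 = 90.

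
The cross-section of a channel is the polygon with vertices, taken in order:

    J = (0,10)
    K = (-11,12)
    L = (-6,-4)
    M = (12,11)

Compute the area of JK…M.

164

Σ = (110) + (116) + (-18) + (120) = 328
Area = |Σ|/2 = 164.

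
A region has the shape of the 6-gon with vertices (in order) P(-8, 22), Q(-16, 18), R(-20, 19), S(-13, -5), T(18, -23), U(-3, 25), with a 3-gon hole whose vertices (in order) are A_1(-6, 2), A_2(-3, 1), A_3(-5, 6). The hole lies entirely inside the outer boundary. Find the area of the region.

751

Outer boundary:
Apply the shoelace formula: 2A = Σ (x_i·y_{i+1} − x_{i+1}·y_i), indices taken mod 6.
Σ = (208) + (56) + (347) + (389) + (381) + (134) = 1515
Area = |Σ|/2 = 757.5.
Hole:
Σ = (0) + (-13) + (26) = 13
Area = |Σ|/2 = 6.5.
Net area = 757.5 − 6.5 = 751.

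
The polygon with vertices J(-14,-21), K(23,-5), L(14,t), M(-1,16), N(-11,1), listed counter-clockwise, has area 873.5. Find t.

Write out the shoelace sum; only the two edges meeting at L involve t:
2·Area = [(23·t − 14·(-5)) + (14·16 − (-1)·t)] + 973
       = 24·t + 1267 = 1747
⇒ t = 20.

20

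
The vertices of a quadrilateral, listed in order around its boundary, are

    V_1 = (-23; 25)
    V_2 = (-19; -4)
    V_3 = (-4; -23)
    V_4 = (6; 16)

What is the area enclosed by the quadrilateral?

Cross-terms: 567, 421, 74, 518  ⇒  Σ = 1580
Area = |Σ|/2 = 790.

790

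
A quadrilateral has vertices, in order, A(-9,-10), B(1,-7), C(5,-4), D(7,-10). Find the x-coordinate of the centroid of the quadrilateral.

Apply the surveyor's formula. First the cross-terms c_i = x_i·y_{i+1} − x_{i+1}·y_i:
  73, 31, -22, -160  ⇒  2A = -78, A = -39.
Then Σ (x_i + x_{i+1})·c_i = -342, so x̄ = -342 / (6·(-39)) = 19/13.

19/13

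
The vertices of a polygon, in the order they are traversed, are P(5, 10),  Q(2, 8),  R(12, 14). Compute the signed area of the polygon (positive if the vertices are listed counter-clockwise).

1

Apply Gauss's area formula: 2A = Σ (x_i·y_{i+1} − x_{i+1}·y_i), indices taken mod 3.
Cross-terms: 20, -68, 50  ⇒  Σ = 2
Signed area = Σ/2 = 1 (positive ⇒ counter-clockwise traversal).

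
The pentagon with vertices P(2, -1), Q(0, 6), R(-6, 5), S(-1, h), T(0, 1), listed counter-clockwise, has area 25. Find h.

The doubled signed area Σ (x_i y_{i+1} − x_{i+1} y_i) is linear in h.
With h=0 it equals 50; the coefficient of h is -6 (from the two edges through S).
So -6·h + 50 = 2·25 = 50 ⇒ h = 0.

0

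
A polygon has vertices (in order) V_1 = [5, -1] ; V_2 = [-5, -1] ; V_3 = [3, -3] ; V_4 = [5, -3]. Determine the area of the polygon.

Apply the shoelace formula: 2A = Σ (x_i·y_{i+1} − x_{i+1}·y_i), indices taken mod 4.
Σ = (-10) + (18) + (6) + (10) = 24
Area = |Σ|/2 = 12.

12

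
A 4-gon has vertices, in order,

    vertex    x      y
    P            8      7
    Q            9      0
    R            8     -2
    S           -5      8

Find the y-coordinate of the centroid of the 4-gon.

Apply the surveyor's formula. First the cross-terms c_i = x_i·y_{i+1} − x_{i+1}·y_i:
  -63, -18, 54, -99  ⇒  2A = -126, A = -63.
Then Σ (y_i + y_{i+1})·c_i = -1566, so ȳ = -1566 / (6·(-63)) = 29/7.

29/7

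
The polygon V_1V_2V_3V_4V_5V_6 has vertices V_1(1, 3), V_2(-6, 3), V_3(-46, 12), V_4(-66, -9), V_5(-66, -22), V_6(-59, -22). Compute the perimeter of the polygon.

162

|V_1V_2| = √((-7)² + (0)²) = √49 = 7
|V_2V_3| = √((-40)² + (9)²) = √1681 = 41
|V_3V_4| = √((-20)² + (-21)²) = √841 = 29
|V_4V_5| = √((0)² + (-13)²) = √169 = 13
|V_5V_6| = √((7)² + (0)²) = √49 = 7
|V_6V_1| = √((60)² + (25)²) = √4225 = 65
Perimeter = 7 + 41 + 29 + 13 + 7 + 65 = 162.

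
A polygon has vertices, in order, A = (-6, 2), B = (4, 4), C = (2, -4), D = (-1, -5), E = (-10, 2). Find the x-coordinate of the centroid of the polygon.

-101/65

Apply the surveyor's formula. First the cross-terms c_i = x_i·y_{i+1} − x_{i+1}·y_i:
  -32, -24, -14, -52, -8  ⇒  2A = -130, A = -65.
Then Σ (x_i + x_{i+1})·c_i = 606, so x̄ = 606 / (6·(-65)) = -101/65.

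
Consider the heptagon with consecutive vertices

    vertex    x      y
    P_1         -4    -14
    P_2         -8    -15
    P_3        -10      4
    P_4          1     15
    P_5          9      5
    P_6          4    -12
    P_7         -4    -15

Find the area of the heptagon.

Apply the surveyor's formula: 2A = Σ (x_i·y_{i+1} − x_{i+1}·y_i), indices taken mod 7.
P_1→P_2: (-4)(-15) − (-8)(-14) = -52
P_2→P_3: (-8)(4) − (-10)(-15) = -182
P_3→P_4: (-10)(15) − (1)(4) = -154
P_4→P_5: (1)(5) − (9)(15) = -130
P_5→P_6: (9)(-12) − (4)(5) = -128
P_6→P_7: (4)(-15) − (-4)(-12) = -108
P_7→P_1: (-4)(-14) − (-4)(-15) = -4
Σ = -758
Area = |Σ|/2 = 379.

379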